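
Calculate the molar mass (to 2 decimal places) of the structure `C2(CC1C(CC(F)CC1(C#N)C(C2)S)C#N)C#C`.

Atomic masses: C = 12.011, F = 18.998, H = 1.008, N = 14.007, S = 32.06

Molecular formula: C14H15FN2S.
M = 14×12.011 + 1×18.998 + 15×1.008 + 2×14.007 + 1×32.06 = 262.35 g/mol.

262.35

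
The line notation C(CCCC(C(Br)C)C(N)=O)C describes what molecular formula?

Heavy atoms from the SMILES: 1 Br, 9 C, 1 N, 1 O.
Implicit hydrogens by atom environment:
  4 × C: 2 H each → 8
  2 × C: 3 H each → 6
  2 × C: 1 H each → 2
  1 × Br: no H
  1 × C: no H
  1 × N: 2 H
  1 × O: no H
  Total hydrogens = 18.
Molecular formula: C9H18BrNO

C9H18BrNO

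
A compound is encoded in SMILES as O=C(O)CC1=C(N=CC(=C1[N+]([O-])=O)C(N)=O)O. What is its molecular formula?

C8H7N3O6

Heavy atoms from the SMILES: 8 C, 3 N, 6 O.
Implicit hydrogens by atom environment:
  4 × C (aromatic): no H
  3 × O: no H
  2 × C: no H
  2 × O: 1 H each → 2
  1 × C: 2 H
  1 × C (aromatic): 1 H
  1 × N: 2 H
  1 × N (aromatic): no H
  1 × N (charge +1): no H
  1 × O (charge -1): no H
  Total hydrogens = 7.
Molecular formula: C8H7N3O6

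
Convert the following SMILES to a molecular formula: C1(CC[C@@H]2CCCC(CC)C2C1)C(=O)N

Heavy atoms from the SMILES: 13 C, 1 N, 1 O.
Implicit hydrogens by atom environment:
  7 × C: 2 H each → 14
  4 × C: 1 H each → 4
  1 × C: 3 H
  1 × C: no H
  1 × N: 2 H
  1 × O: no H
  Total hydrogens = 23.
Molecular formula: C13H23NO

C13H23NO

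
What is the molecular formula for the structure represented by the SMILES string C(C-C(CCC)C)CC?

C9H20

Heavy atoms from the SMILES: 9 C.
Implicit hydrogens by atom environment:
  5 × C: 2 H each → 10
  3 × C: 3 H each → 9
  1 × C: 1 H
  Total hydrogens = 20.
Molecular formula: C9H20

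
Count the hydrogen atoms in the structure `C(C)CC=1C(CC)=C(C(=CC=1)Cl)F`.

Hydrogens are implicit in SMILES; fill each atom to its normal valence:
  4 × C (aromatic): no H
  3 × C: 2 H each → 6
  2 × C: 3 H each → 6
  2 × C (aromatic): 1 H each → 2
  1 × Cl: no H
  1 × F: no H
  Total hydrogens = 14.

14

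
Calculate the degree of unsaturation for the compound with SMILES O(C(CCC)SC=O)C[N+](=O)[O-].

2

Molecular formula from the SMILES: C6H11NO4S.
DoU = (2C + 2 + N − H − X)/2 = (2·6 + 2 + 1 − 11 − 0)/2 = 4/2 = 2.
(Structurally: 0 ring(s) + 2 π bond(s) = 2.)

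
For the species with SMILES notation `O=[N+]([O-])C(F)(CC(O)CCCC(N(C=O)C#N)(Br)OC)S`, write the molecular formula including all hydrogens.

Heavy atoms from the SMILES: 1 Br, 10 C, 1 F, 3 N, 5 O, 1 S.
Implicit hydrogens by atom environment:
  4 × C: 2 H each → 8
  3 × C: no H
  3 × O: no H
  2 × C: 1 H each → 2
  2 × N: no H
  1 × Br: no H
  1 × C: 3 H
  1 × F: no H
  1 × N (charge +1): no H
  1 × O: 1 H
  1 × O (charge -1): no H
  1 × S: 1 H
  Total hydrogens = 15.
Molecular formula: C10H15BrFN3O5S

C10H15BrFN3O5S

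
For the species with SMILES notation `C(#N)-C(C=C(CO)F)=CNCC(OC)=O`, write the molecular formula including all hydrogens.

C9H11FN2O3

Heavy atoms from the SMILES: 9 C, 1 F, 2 N, 3 O.
Implicit hydrogens by atom environment:
  4 × C: no H
  2 × C: 2 H each → 4
  2 × C: 1 H each → 2
  2 × O: no H
  1 × C: 3 H
  1 × F: no H
  1 × N: 1 H
  1 × N: no H
  1 × O: 1 H
  Total hydrogens = 11.
Molecular formula: C9H11FN2O3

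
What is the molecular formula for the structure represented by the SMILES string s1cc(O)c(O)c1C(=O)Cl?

Heavy atoms from the SMILES: 5 C, 1 Cl, 3 O, 1 S.
Implicit hydrogens by atom environment:
  3 × C (aromatic): no H
  2 × O: 1 H each → 2
  1 × C (aromatic): 1 H
  1 × C: no H
  1 × Cl: no H
  1 × O: no H
  1 × S (aromatic): no H
  Total hydrogens = 3.
Molecular formula: C5H3ClO3S

C5H3ClO3S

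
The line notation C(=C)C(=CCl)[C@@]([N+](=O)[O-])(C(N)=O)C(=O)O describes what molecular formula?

C7H7ClN2O5

Heavy atoms from the SMILES: 7 C, 1 Cl, 2 N, 5 O.
Implicit hydrogens by atom environment:
  4 × C: no H
  3 × O: no H
  2 × C: 1 H each → 2
  1 × C: 2 H
  1 × Cl: no H
  1 × N: 2 H
  1 × N (charge +1): no H
  1 × O: 1 H
  1 × O (charge -1): no H
  Total hydrogens = 7.
Molecular formula: C7H7ClN2O5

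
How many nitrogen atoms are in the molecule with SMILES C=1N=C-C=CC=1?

The symbol for nitrogen appears 1 time in the SMILES.

1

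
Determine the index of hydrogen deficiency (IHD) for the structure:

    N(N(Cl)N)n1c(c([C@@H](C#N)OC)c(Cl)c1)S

5

Molecular formula from the SMILES: C7H9Cl2N5OS.
DoU = (2C + 2 + N − H − X)/2 = (2·7 + 2 + 5 − 9 − 2)/2 = 10/2 = 5.
(Structurally: 1 ring(s) + 4 π bond(s) = 5.)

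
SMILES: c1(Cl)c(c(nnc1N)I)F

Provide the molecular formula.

Heavy atoms from the SMILES: 4 C, 1 Cl, 1 F, 1 I, 3 N.
Implicit hydrogens by atom environment:
  4 × C (aromatic): no H
  2 × N (aromatic): no H
  1 × Cl: no H
  1 × F: no H
  1 × I: no H
  1 × N: 2 H
  Total hydrogens = 2.
Molecular formula: C4H2ClFIN3

C4H2ClFIN3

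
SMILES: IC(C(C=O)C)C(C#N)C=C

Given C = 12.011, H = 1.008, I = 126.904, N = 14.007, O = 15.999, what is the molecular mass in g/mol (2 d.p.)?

263.08

Molecular formula: C8H10INO.
M = 8×12.011 + 10×1.008 + 1×126.904 + 1×14.007 + 1×15.999 = 263.08 g/mol.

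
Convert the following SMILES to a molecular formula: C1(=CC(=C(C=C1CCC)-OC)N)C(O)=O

C11H15NO3

Heavy atoms from the SMILES: 11 C, 1 N, 3 O.
Implicit hydrogens by atom environment:
  4 × C (aromatic): no H
  2 × C: 3 H each → 6
  2 × C: 2 H each → 4
  2 × C (aromatic): 1 H each → 2
  2 × O: no H
  1 × C: no H
  1 × N: 2 H
  1 × O: 1 H
  Total hydrogens = 15.
Molecular formula: C11H15NO3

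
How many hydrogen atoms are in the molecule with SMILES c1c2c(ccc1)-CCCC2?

Hydrogens are implicit in SMILES; fill each atom to its normal valence:
  4 × C: 2 H each → 8
  4 × C (aromatic): 1 H each → 4
  2 × C (aromatic): no H
  Total hydrogens = 12.

12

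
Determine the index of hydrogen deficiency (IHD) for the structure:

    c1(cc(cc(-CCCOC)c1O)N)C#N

Molecular formula from the SMILES: C11H14N2O2.
DoU = (2C + 2 + N − H − X)/2 = (2·11 + 2 + 2 − 14 − 0)/2 = 12/2 = 6.
(Structurally: 1 ring(s) + 5 π bond(s) = 6.)

6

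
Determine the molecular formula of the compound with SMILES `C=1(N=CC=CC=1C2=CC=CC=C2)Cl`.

C11H8ClN

Heavy atoms from the SMILES: 11 C, 1 Cl, 1 N.
Implicit hydrogens by atom environment:
  8 × C (aromatic): 1 H each → 8
  3 × C (aromatic): no H
  1 × Cl: no H
  1 × N (aromatic): no H
  Total hydrogens = 8.
Molecular formula: C11H8ClN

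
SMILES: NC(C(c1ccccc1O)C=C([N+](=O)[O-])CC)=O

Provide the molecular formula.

Heavy atoms from the SMILES: 12 C, 2 N, 4 O.
Implicit hydrogens by atom environment:
  4 × C (aromatic): 1 H each → 4
  2 × C: 1 H each → 2
  2 × C: no H
  2 × C (aromatic): no H
  2 × O: no H
  1 × C: 3 H
  1 × C: 2 H
  1 × N: 2 H
  1 × N (charge +1): no H
  1 × O: 1 H
  1 × O (charge -1): no H
  Total hydrogens = 14.
Molecular formula: C12H14N2O4

C12H14N2O4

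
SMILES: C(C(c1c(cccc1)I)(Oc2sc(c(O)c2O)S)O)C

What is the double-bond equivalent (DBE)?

7

Molecular formula from the SMILES: C13H13IO4S2.
DoU = (2C + 2 + N − H − X)/2 = (2·13 + 2 + 0 − 13 − 1)/2 = 14/2 = 7.
(Structurally: 2 ring(s) + 5 π bond(s) = 7.)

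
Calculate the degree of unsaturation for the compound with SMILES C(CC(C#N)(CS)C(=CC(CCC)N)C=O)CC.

4

Molecular formula from the SMILES: C14H24N2OS.
DoU = (2C + 2 + N − H − X)/2 = (2·14 + 2 + 2 − 24 − 0)/2 = 8/2 = 4.
(Structurally: 0 ring(s) + 4 π bond(s) = 4.)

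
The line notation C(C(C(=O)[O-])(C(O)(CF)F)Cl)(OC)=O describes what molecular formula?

Heavy atoms from the SMILES: 6 C, 1 Cl, 2 F, 5 O.
Implicit hydrogens by atom environment:
  4 × C: no H
  3 × O: no H
  2 × F: no H
  1 × C: 3 H
  1 × C: 2 H
  1 × Cl: no H
  1 × O: 1 H
  1 × O (charge -1): no H
  Total hydrogens = 6.
Net charge -1.
Molecular formula: C6H6ClF2O5-

C6H6ClF2O5-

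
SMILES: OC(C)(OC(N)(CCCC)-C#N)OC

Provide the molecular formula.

Heavy atoms from the SMILES: 9 C, 2 N, 3 O.
Implicit hydrogens by atom environment:
  3 × C: 3 H each → 9
  3 × C: 2 H each → 6
  3 × C: no H
  2 × O: no H
  1 × N: 2 H
  1 × N: no H
  1 × O: 1 H
  Total hydrogens = 18.
Molecular formula: C9H18N2O3

C9H18N2O3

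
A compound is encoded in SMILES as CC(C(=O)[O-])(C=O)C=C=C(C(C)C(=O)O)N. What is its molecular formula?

Heavy atoms from the SMILES: 10 C, 1 N, 5 O.
Implicit hydrogens by atom environment:
  5 × C: no H
  3 × C: 1 H each → 3
  3 × O: no H
  2 × C: 3 H each → 6
  1 × N: 2 H
  1 × O: 1 H
  1 × O (charge -1): no H
  Total hydrogens = 12.
Net charge -1.
Molecular formula: C10H12NO5-

C10H12NO5-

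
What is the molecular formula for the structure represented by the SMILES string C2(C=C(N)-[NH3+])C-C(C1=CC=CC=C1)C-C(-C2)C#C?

C16H21N2+

Heavy atoms from the SMILES: 16 C, 2 N.
Implicit hydrogens by atom environment:
  5 × C: 1 H each → 5
  5 × C (aromatic): 1 H each → 5
  3 × C: 2 H each → 6
  2 × C: no H
  1 × C (aromatic): no H
  1 × N (charge +1): 3 H
  1 × N: 2 H
  Total hydrogens = 21.
Net charge +1.
Molecular formula: C16H21N2+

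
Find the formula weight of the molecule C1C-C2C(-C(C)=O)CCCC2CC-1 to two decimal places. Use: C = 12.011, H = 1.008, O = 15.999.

180.29

Molecular formula: C12H20O.
M = 12×12.011 + 20×1.008 + 1×15.999 = 180.29 g/mol.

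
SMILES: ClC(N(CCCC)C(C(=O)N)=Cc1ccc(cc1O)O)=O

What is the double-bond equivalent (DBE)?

Molecular formula from the SMILES: C14H17ClN2O4.
DoU = (2C + 2 + N − H − X)/2 = (2·14 + 2 + 2 − 17 − 1)/2 = 14/2 = 7.
(Structurally: 1 ring(s) + 6 π bond(s) = 7.)

7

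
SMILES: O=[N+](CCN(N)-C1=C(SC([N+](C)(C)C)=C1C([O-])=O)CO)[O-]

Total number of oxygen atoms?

The symbol for oxygen appears 5 times in the SMILES.

5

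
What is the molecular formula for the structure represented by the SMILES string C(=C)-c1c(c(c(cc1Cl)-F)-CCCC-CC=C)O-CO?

Heavy atoms from the SMILES: 16 C, 1 Cl, 1 F, 2 O.
Implicit hydrogens by atom environment:
  8 × C: 2 H each → 16
  5 × C (aromatic): no H
  2 × C: 1 H each → 2
  1 × C (aromatic): 1 H
  1 × Cl: no H
  1 × F: no H
  1 × O: 1 H
  1 × O: no H
  Total hydrogens = 20.
Molecular formula: C16H20ClFO2

C16H20ClFO2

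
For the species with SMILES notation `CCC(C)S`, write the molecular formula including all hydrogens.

C4H10S

Heavy atoms from the SMILES: 4 C, 1 S.
Implicit hydrogens by atom environment:
  2 × C: 3 H each → 6
  1 × C: 2 H
  1 × C: 1 H
  1 × S: 1 H
  Total hydrogens = 10.
Molecular formula: C4H10S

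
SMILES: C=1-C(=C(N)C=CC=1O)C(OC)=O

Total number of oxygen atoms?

The symbol for oxygen appears 3 times in the SMILES.

3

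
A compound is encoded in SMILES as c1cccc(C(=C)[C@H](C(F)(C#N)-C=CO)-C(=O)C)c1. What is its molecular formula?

Heavy atoms from the SMILES: 15 C, 1 F, 1 N, 2 O.
Implicit hydrogens by atom environment:
  5 × C (aromatic): 1 H each → 5
  4 × C: no H
  3 × C: 1 H each → 3
  1 × C: 3 H
  1 × C: 2 H
  1 × C (aromatic): no H
  1 × F: no H
  1 × N: no H
  1 × O: 1 H
  1 × O: no H
  Total hydrogens = 14.
Molecular formula: C15H14FNO2

C15H14FNO2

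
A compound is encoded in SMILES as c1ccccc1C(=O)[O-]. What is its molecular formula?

Heavy atoms from the SMILES: 7 C, 2 O.
Implicit hydrogens by atom environment:
  5 × C (aromatic): 1 H each → 5
  1 × C (aromatic): no H
  1 × C: no H
  1 × O: no H
  1 × O (charge -1): no H
  Total hydrogens = 5.
Net charge -1.
Molecular formula: C7H5O2-

C7H5O2-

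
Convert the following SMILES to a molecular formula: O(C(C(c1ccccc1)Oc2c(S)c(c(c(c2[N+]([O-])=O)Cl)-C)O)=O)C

C16H14ClNO6S

Heavy atoms from the SMILES: 16 C, 1 Cl, 1 N, 6 O, 1 S.
Implicit hydrogens by atom environment:
  7 × C (aromatic): no H
  5 × C (aromatic): 1 H each → 5
  4 × O: no H
  2 × C: 3 H each → 6
  1 × C: 1 H
  1 × C: no H
  1 × Cl: no H
  1 × N (charge +1): no H
  1 × O: 1 H
  1 × O (charge -1): no H
  1 × S: 1 H
  Total hydrogens = 14.
Molecular formula: C16H14ClNO6S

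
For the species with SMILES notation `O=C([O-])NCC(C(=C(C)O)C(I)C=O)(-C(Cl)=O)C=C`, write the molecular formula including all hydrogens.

C11H12ClINO5-

Heavy atoms from the SMILES: 11 C, 1 Cl, 1 I, 1 N, 5 O.
Implicit hydrogens by atom environment:
  5 × C: no H
  3 × C: 1 H each → 3
  3 × O: no H
  2 × C: 2 H each → 4
  1 × C: 3 H
  1 × Cl: no H
  1 × I: no H
  1 × N: 1 H
  1 × O: 1 H
  1 × O (charge -1): no H
  Total hydrogens = 12.
Net charge -1.
Molecular formula: C11H12ClINO5-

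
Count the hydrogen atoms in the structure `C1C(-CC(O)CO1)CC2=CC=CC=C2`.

16

Hydrogens are implicit in SMILES; fill each atom to its normal valence:
  5 × C (aromatic): 1 H each → 5
  4 × C: 2 H each → 8
  2 × C: 1 H each → 2
  1 × C (aromatic): no H
  1 × O: 1 H
  1 × O: no H
  Total hydrogens = 16.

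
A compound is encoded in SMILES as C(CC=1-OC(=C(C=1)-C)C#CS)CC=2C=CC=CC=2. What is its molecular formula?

Heavy atoms from the SMILES: 16 C, 1 O, 1 S.
Implicit hydrogens by atom environment:
  6 × C (aromatic): 1 H each → 6
  4 × C (aromatic): no H
  3 × C: 2 H each → 6
  2 × C: no H
  1 × C: 3 H
  1 × O (aromatic): no H
  1 × S: 1 H
  Total hydrogens = 16.
Molecular formula: C16H16OS

C16H16OS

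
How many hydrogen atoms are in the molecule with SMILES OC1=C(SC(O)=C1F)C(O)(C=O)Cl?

Hydrogens are implicit in SMILES; fill each atom to its normal valence:
  4 × C (aromatic): no H
  3 × O: 1 H each → 3
  1 × C: 1 H
  1 × C: no H
  1 × Cl: no H
  1 × F: no H
  1 × O: no H
  1 × S (aromatic): no H
  Total hydrogens = 4.

4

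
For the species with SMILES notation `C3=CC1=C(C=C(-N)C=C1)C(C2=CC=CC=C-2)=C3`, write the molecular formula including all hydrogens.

Heavy atoms from the SMILES: 16 C, 1 N.
Implicit hydrogens by atom environment:
  11 × C (aromatic): 1 H each → 11
  5 × C (aromatic): no H
  1 × N: 2 H
  Total hydrogens = 13.
Molecular formula: C16H13N

C16H13N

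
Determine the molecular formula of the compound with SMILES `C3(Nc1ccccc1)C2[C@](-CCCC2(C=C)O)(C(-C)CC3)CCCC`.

Heavy atoms from the SMILES: 23 C, 1 N, 1 O.
Implicit hydrogens by atom environment:
  9 × C: 2 H each → 18
  5 × C (aromatic): 1 H each → 5
  4 × C: 1 H each → 4
  2 × C: 3 H each → 6
  2 × C: no H
  1 × C (aromatic): no H
  1 × N: 1 H
  1 × O: 1 H
  Total hydrogens = 35.
Molecular formula: C23H35NO

C23H35NO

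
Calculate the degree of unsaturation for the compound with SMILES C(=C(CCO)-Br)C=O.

Molecular formula from the SMILES: C5H7BrO2.
DoU = (2C + 2 + N − H − X)/2 = (2·5 + 2 + 0 − 7 − 1)/2 = 4/2 = 2.
(Structurally: 0 ring(s) + 2 π bond(s) = 2.)

2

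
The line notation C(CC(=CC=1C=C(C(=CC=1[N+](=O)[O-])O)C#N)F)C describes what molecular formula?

C12H11FN2O3

Heavy atoms from the SMILES: 12 C, 1 F, 2 N, 3 O.
Implicit hydrogens by atom environment:
  4 × C (aromatic): no H
  2 × C: 2 H each → 4
  2 × C (aromatic): 1 H each → 2
  2 × C: no H
  1 × C: 3 H
  1 × C: 1 H
  1 × F: no H
  1 × N (charge +1): no H
  1 × N: no H
  1 × O: 1 H
  1 × O: no H
  1 × O (charge -1): no H
  Total hydrogens = 11.
Molecular formula: C12H11FN2O3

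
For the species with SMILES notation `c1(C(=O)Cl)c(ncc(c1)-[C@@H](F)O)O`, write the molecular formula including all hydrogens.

Heavy atoms from the SMILES: 7 C, 1 Cl, 1 F, 1 N, 3 O.
Implicit hydrogens by atom environment:
  3 × C (aromatic): no H
  2 × C (aromatic): 1 H each → 2
  2 × O: 1 H each → 2
  1 × C: 1 H
  1 × C: no H
  1 × Cl: no H
  1 × F: no H
  1 × N (aromatic): no H
  1 × O: no H
  Total hydrogens = 5.
Molecular formula: C7H5ClFNO3

C7H5ClFNO3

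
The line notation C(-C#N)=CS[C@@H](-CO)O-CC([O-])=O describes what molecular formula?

C7H8NO4S-

Heavy atoms from the SMILES: 7 C, 1 N, 4 O, 1 S.
Implicit hydrogens by atom environment:
  3 × C: 1 H each → 3
  2 × C: 2 H each → 4
  2 × C: no H
  2 × O: no H
  1 × N: no H
  1 × O: 1 H
  1 × O (charge -1): no H
  1 × S: no H
  Total hydrogens = 8.
Net charge -1.
Molecular formula: C7H8NO4S-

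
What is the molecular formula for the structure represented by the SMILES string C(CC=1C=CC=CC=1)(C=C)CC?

Heavy atoms from the SMILES: 12 C.
Implicit hydrogens by atom environment:
  5 × C (aromatic): 1 H each → 5
  3 × C: 2 H each → 6
  2 × C: 1 H each → 2
  1 × C: 3 H
  1 × C (aromatic): no H
  Total hydrogens = 16.
Molecular formula: C12H16

C12H16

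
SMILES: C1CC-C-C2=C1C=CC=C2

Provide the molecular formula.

C10H12

Heavy atoms from the SMILES: 10 C.
Implicit hydrogens by atom environment:
  4 × C: 2 H each → 8
  4 × C (aromatic): 1 H each → 4
  2 × C (aromatic): no H
  Total hydrogens = 12.
Molecular formula: C10H12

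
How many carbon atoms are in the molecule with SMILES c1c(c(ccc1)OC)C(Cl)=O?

The symbol for carbon appears 8 times in the SMILES. Lowercase c denotes aromatic carbon and counts toward C.

8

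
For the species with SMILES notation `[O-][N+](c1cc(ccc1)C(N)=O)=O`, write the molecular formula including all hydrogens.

Heavy atoms from the SMILES: 7 C, 2 N, 3 O.
Implicit hydrogens by atom environment:
  4 × C (aromatic): 1 H each → 4
  2 × C (aromatic): no H
  2 × O: no H
  1 × C: no H
  1 × N: 2 H
  1 × N (charge +1): no H
  1 × O (charge -1): no H
  Total hydrogens = 6.
Molecular formula: C7H6N2O3

C7H6N2O3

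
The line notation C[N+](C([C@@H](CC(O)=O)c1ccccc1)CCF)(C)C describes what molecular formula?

C15H23FNO2+

Heavy atoms from the SMILES: 15 C, 1 F, 1 N, 2 O.
Implicit hydrogens by atom environment:
  5 × C (aromatic): 1 H each → 5
  3 × C: 3 H each → 9
  3 × C: 2 H each → 6
  2 × C: 1 H each → 2
  1 × C: no H
  1 × C (aromatic): no H
  1 × F: no H
  1 × N (charge +1): no H
  1 × O: 1 H
  1 × O: no H
  Total hydrogens = 23.
Net charge +1.
Molecular formula: C15H23FNO2+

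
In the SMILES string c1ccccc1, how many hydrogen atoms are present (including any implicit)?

6

Hydrogens are implicit in SMILES; fill each atom to its normal valence:
  6 × C (aromatic): 1 H each → 6
  Total hydrogens = 6.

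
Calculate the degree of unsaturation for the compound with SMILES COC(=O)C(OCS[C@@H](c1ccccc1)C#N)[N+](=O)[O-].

Molecular formula from the SMILES: C12H12N2O5S.
DoU = (2C + 2 + N − H − X)/2 = (2·12 + 2 + 2 − 12 − 0)/2 = 16/2 = 8.
(Structurally: 1 ring(s) + 7 π bond(s) = 8.)

8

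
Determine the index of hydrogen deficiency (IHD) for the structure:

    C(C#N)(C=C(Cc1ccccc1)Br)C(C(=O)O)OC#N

10

Molecular formula from the SMILES: C14H11BrN2O3.
DoU = (2C + 2 + N − H − X)/2 = (2·14 + 2 + 2 − 11 − 1)/2 = 20/2 = 10.
(Structurally: 1 ring(s) + 9 π bond(s) = 10.)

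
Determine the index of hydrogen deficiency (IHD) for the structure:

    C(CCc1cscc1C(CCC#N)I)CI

Molecular formula from the SMILES: C12H15I2NS.
DoU = (2C + 2 + N − H − X)/2 = (2·12 + 2 + 1 − 15 − 2)/2 = 10/2 = 5.
(Structurally: 1 ring(s) + 4 π bond(s) = 5.)

5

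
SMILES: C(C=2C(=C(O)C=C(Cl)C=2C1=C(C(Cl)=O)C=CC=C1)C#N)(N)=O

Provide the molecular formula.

Heavy atoms from the SMILES: 15 C, 2 Cl, 2 N, 3 O.
Implicit hydrogens by atom environment:
  7 × C (aromatic): no H
  5 × C (aromatic): 1 H each → 5
  3 × C: no H
  2 × Cl: no H
  2 × O: no H
  1 × N: 2 H
  1 × N: no H
  1 × O: 1 H
  Total hydrogens = 8.
Molecular formula: C15H8Cl2N2O3

C15H8Cl2N2O3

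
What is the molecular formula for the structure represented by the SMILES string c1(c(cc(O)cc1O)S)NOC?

C7H9NO3S

Heavy atoms from the SMILES: 7 C, 1 N, 3 O, 1 S.
Implicit hydrogens by atom environment:
  4 × C (aromatic): no H
  2 × C (aromatic): 1 H each → 2
  2 × O: 1 H each → 2
  1 × C: 3 H
  1 × N: 1 H
  1 × O: no H
  1 × S: 1 H
  Total hydrogens = 9.
Molecular formula: C7H9NO3S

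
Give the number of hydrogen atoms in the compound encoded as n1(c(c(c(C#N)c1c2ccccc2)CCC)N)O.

Hydrogens are implicit in SMILES; fill each atom to its normal valence:
  5 × C (aromatic): 1 H each → 5
  5 × C (aromatic): no H
  2 × C: 2 H each → 4
  1 × C: 3 H
  1 × C: no H
  1 × N: 2 H
  1 × N (aromatic): no H
  1 × N: no H
  1 × O: 1 H
  Total hydrogens = 15.

15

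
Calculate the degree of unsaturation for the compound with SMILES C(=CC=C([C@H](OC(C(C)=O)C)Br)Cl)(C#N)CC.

5

Molecular formula from the SMILES: C12H15BrClNO2.
DoU = (2C + 2 + N − H − X)/2 = (2·12 + 2 + 1 − 15 − 2)/2 = 10/2 = 5.
(Structurally: 0 ring(s) + 5 π bond(s) = 5.)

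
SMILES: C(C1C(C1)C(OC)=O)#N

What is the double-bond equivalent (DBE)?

4

Molecular formula from the SMILES: C6H7NO2.
DoU = (2C + 2 + N − H − X)/2 = (2·6 + 2 + 1 − 7 − 0)/2 = 8/2 = 4.
(Structurally: 1 ring(s) + 3 π bond(s) = 4.)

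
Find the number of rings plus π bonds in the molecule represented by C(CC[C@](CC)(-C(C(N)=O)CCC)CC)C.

Molecular formula from the SMILES: C14H29NO.
DoU = (2C + 2 + N − H − X)/2 = (2·14 + 2 + 1 − 29 − 0)/2 = 2/2 = 1.
(Structurally: 0 ring(s) + 1 π bond(s) = 1.)

1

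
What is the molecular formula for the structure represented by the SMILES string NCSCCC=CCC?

Heavy atoms from the SMILES: 7 C, 1 N, 1 S.
Implicit hydrogens by atom environment:
  4 × C: 2 H each → 8
  2 × C: 1 H each → 2
  1 × C: 3 H
  1 × N: 2 H
  1 × S: no H
  Total hydrogens = 15.
Molecular formula: C7H15NS

C7H15NS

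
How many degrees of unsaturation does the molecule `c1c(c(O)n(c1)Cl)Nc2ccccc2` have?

Molecular formula from the SMILES: C10H9ClN2O.
DoU = (2C + 2 + N − H − X)/2 = (2·10 + 2 + 2 − 9 − 1)/2 = 14/2 = 7.
(Structurally: 2 ring(s) + 5 π bond(s) = 7.)

7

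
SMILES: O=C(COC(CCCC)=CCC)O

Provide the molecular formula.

C10H18O3

Heavy atoms from the SMILES: 10 C, 3 O.
Implicit hydrogens by atom environment:
  5 × C: 2 H each → 10
  2 × C: 3 H each → 6
  2 × C: no H
  2 × O: no H
  1 × C: 1 H
  1 × O: 1 H
  Total hydrogens = 18.
Molecular formula: C10H18O3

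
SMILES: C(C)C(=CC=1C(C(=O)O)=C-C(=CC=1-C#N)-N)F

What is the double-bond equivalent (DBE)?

8

Molecular formula from the SMILES: C12H11FN2O2.
DoU = (2C + 2 + N − H − X)/2 = (2·12 + 2 + 2 − 11 − 1)/2 = 16/2 = 8.
(Structurally: 1 ring(s) + 7 π bond(s) = 8.)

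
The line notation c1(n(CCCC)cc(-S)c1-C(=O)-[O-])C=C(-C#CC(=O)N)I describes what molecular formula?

Heavy atoms from the SMILES: 14 C, 1 I, 2 N, 3 O, 1 S.
Implicit hydrogens by atom environment:
  5 × C: no H
  3 × C: 2 H each → 6
  3 × C (aromatic): no H
  2 × O: no H
  1 × C: 3 H
  1 × C (aromatic): 1 H
  1 × C: 1 H
  1 × I: no H
  1 × N: 2 H
  1 × N (aromatic): no H
  1 × O (charge -1): no H
  1 × S: 1 H
  Total hydrogens = 14.
Net charge -1.
Molecular formula: C14H14IN2O3S-

C14H14IN2O3S-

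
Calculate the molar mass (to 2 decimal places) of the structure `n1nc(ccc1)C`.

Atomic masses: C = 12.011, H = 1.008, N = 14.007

Molecular formula: C5H6N2.
M = 5×12.011 + 6×1.008 + 2×14.007 = 94.12 g/mol.

94.12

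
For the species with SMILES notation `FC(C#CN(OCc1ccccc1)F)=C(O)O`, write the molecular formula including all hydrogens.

C11H9F2NO3

Heavy atoms from the SMILES: 11 C, 2 F, 1 N, 3 O.
Implicit hydrogens by atom environment:
  5 × C (aromatic): 1 H each → 5
  4 × C: no H
  2 × F: no H
  2 × O: 1 H each → 2
  1 × C: 2 H
  1 × C (aromatic): no H
  1 × N: no H
  1 × O: no H
  Total hydrogens = 9.
Molecular formula: C11H9F2NO3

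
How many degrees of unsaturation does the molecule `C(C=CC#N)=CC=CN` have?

Molecular formula from the SMILES: C7H8N2.
DoU = (2C + 2 + N − H − X)/2 = (2·7 + 2 + 2 − 8 − 0)/2 = 10/2 = 5.
(Structurally: 0 ring(s) + 5 π bond(s) = 5.)

5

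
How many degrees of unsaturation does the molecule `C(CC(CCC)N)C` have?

0

Molecular formula from the SMILES: C7H17N.
DoU = (2C + 2 + N − H − X)/2 = (2·7 + 2 + 1 − 17 − 0)/2 = 0/2 = 0.
(Structurally: 0 ring(s) + 0 π bond(s) = 0.)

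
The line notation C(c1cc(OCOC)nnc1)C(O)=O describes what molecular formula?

C8H10N2O4

Heavy atoms from the SMILES: 8 C, 2 N, 4 O.
Implicit hydrogens by atom environment:
  3 × O: no H
  2 × C: 2 H each → 4
  2 × C (aromatic): 1 H each → 2
  2 × C (aromatic): no H
  2 × N (aromatic): no H
  1 × C: 3 H
  1 × C: no H
  1 × O: 1 H
  Total hydrogens = 10.
Molecular formula: C8H10N2O4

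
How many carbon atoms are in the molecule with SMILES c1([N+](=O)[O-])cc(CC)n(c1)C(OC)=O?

The symbol for carbon appears 8 times in the SMILES. Lowercase c denotes aromatic carbon and counts toward C.

8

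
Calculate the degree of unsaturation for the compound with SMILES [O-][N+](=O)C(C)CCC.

Molecular formula from the SMILES: C5H11NO2.
DoU = (2C + 2 + N − H − X)/2 = (2·5 + 2 + 1 − 11 − 0)/2 = 2/2 = 1.
(Structurally: 0 ring(s) + 1 π bond(s) = 1.)

1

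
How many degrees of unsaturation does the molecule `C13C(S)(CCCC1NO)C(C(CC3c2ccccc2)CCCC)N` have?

6

Molecular formula from the SMILES: C20H32N2OS.
DoU = (2C + 2 + N − H − X)/2 = (2·20 + 2 + 2 − 32 − 0)/2 = 12/2 = 6.
(Structurally: 3 ring(s) + 3 π bond(s) = 6.)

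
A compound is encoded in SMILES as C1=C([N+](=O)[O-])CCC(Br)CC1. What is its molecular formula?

C7H10BrNO2

Heavy atoms from the SMILES: 1 Br, 7 C, 1 N, 2 O.
Implicit hydrogens by atom environment:
  4 × C: 2 H each → 8
  2 × C: 1 H each → 2
  1 × Br: no H
  1 × C: no H
  1 × N (charge +1): no H
  1 × O: no H
  1 × O (charge -1): no H
  Total hydrogens = 10.
Molecular formula: C7H10BrNO2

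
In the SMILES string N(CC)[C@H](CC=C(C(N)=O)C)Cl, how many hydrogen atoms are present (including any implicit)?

Hydrogens are implicit in SMILES; fill each atom to its normal valence:
  2 × C: 3 H each → 6
  2 × C: 2 H each → 4
  2 × C: 1 H each → 2
  2 × C: no H
  1 × Cl: no H
  1 × N: 2 H
  1 × N: 1 H
  1 × O: no H
  Total hydrogens = 15.

15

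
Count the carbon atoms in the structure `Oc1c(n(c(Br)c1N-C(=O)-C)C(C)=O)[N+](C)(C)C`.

11

The symbol for carbon appears 11 times in the SMILES. Lowercase c denotes aromatic carbon and counts toward C.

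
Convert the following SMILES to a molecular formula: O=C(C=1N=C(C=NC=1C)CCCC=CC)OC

Heavy atoms from the SMILES: 13 C, 2 N, 2 O.
Implicit hydrogens by atom environment:
  3 × C: 3 H each → 9
  3 × C: 2 H each → 6
  3 × C (aromatic): no H
  2 × C: 1 H each → 2
  2 × N (aromatic): no H
  2 × O: no H
  1 × C (aromatic): 1 H
  1 × C: no H
  Total hydrogens = 18.
Molecular formula: C13H18N2O2

C13H18N2O2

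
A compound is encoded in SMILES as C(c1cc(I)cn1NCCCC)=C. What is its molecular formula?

Heavy atoms from the SMILES: 10 C, 1 I, 2 N.
Implicit hydrogens by atom environment:
  4 × C: 2 H each → 8
  2 × C (aromatic): 1 H each → 2
  2 × C (aromatic): no H
  1 × C: 3 H
  1 × C: 1 H
  1 × I: no H
  1 × N: 1 H
  1 × N (aromatic): no H
  Total hydrogens = 15.
Molecular formula: C10H15IN2

C10H15IN2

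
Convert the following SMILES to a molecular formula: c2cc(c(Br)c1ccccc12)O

C10H7BrO

Heavy atoms from the SMILES: 1 Br, 10 C, 1 O.
Implicit hydrogens by atom environment:
  6 × C (aromatic): 1 H each → 6
  4 × C (aromatic): no H
  1 × Br: no H
  1 × O: 1 H
  Total hydrogens = 7.
Molecular formula: C10H7BrO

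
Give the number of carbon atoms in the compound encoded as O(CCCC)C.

5

The symbol for carbon appears 5 times in the SMILES.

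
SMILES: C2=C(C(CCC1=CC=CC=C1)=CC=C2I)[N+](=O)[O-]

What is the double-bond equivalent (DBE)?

Molecular formula from the SMILES: C14H12INO2.
DoU = (2C + 2 + N − H − X)/2 = (2·14 + 2 + 1 − 12 − 1)/2 = 18/2 = 9.
(Structurally: 2 ring(s) + 7 π bond(s) = 9.)

9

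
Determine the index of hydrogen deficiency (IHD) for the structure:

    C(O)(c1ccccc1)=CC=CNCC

6

Molecular formula from the SMILES: C12H15NO.
DoU = (2C + 2 + N − H − X)/2 = (2·12 + 2 + 1 − 15 − 0)/2 = 12/2 = 6.
(Structurally: 1 ring(s) + 5 π bond(s) = 6.)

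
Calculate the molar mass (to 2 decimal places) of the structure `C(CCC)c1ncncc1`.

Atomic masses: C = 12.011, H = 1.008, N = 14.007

Molecular formula: C8H12N2.
M = 8×12.011 + 12×1.008 + 2×14.007 = 136.20 g/mol.

136.20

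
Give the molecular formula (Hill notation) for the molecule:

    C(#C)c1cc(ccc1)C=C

Heavy atoms from the SMILES: 10 C.
Implicit hydrogens by atom environment:
  4 × C (aromatic): 1 H each → 4
  2 × C: 1 H each → 2
  2 × C (aromatic): no H
  1 × C: 2 H
  1 × C: no H
  Total hydrogens = 8.
Molecular formula: C10H8

C10H8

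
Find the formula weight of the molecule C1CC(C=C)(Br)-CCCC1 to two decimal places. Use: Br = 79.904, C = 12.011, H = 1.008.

Molecular formula: C9H15Br.
M = 1×79.904 + 9×12.011 + 15×1.008 = 203.12 g/mol.

203.12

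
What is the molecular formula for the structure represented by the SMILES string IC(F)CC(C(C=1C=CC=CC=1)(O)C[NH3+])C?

Heavy atoms from the SMILES: 12 C, 1 F, 1 I, 1 N, 1 O.
Implicit hydrogens by atom environment:
  5 × C (aromatic): 1 H each → 5
  2 × C: 2 H each → 4
  2 × C: 1 H each → 2
  1 × C: 3 H
  1 × C: no H
  1 × C (aromatic): no H
  1 × F: no H
  1 × I: no H
  1 × N (charge +1): 3 H
  1 × O: 1 H
  Total hydrogens = 18.
Net charge +1.
Molecular formula: C12H18FINO+

C12H18FINO+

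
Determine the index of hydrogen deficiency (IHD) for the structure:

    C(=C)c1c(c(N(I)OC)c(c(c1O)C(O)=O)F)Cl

6

Molecular formula from the SMILES: C10H8ClFINO4.
DoU = (2C + 2 + N − H − X)/2 = (2·10 + 2 + 1 − 8 − 3)/2 = 12/2 = 6.
(Structurally: 1 ring(s) + 5 π bond(s) = 6.)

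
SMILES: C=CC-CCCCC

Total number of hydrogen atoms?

16

Hydrogens are implicit in SMILES; fill each atom to its normal valence:
  6 × C: 2 H each → 12
  1 × C: 3 H
  1 × C: 1 H
  Total hydrogens = 16.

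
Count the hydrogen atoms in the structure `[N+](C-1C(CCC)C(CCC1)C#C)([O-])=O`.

17

Hydrogens are implicit in SMILES; fill each atom to its normal valence:
  5 × C: 2 H each → 10
  4 × C: 1 H each → 4
  1 × C: 3 H
  1 × C: no H
  1 × N (charge +1): no H
  1 × O: no H
  1 × O (charge -1): no H
  Total hydrogens = 17.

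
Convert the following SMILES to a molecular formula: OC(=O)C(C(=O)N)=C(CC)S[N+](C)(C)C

Heavy atoms from the SMILES: 9 C, 2 N, 3 O, 1 S.
Implicit hydrogens by atom environment:
  4 × C: 3 H each → 12
  4 × C: no H
  2 × O: no H
  1 × C: 2 H
  1 × N: 2 H
  1 × N (charge +1): no H
  1 × O: 1 H
  1 × S: no H
  Total hydrogens = 17.
Net charge +1.
Molecular formula: C9H17N2O3S+

C9H17N2O3S+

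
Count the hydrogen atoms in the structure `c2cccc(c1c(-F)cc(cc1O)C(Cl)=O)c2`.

8

Hydrogens are implicit in SMILES; fill each atom to its normal valence:
  7 × C (aromatic): 1 H each → 7
  5 × C (aromatic): no H
  1 × C: no H
  1 × Cl: no H
  1 × F: no H
  1 × O: 1 H
  1 × O: no H
  Total hydrogens = 8.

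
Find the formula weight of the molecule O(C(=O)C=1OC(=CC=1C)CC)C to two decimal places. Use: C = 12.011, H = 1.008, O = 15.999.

168.19

Molecular formula: C9H12O3.
M = 9×12.011 + 12×1.008 + 3×15.999 = 168.19 g/mol.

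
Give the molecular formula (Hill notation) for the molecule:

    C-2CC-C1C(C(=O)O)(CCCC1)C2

Heavy atoms from the SMILES: 11 C, 2 O.
Implicit hydrogens by atom environment:
  8 × C: 2 H each → 16
  2 × C: no H
  1 × C: 1 H
  1 × O: 1 H
  1 × O: no H
  Total hydrogens = 18.
Molecular formula: C11H18O2

C11H18O2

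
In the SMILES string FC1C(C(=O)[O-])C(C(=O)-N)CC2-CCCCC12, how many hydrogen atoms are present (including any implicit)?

17

Hydrogens are implicit in SMILES; fill each atom to its normal valence:
  5 × C: 2 H each → 10
  5 × C: 1 H each → 5
  2 × C: no H
  2 × O: no H
  1 × F: no H
  1 × N: 2 H
  1 × O (charge -1): no H
  Total hydrogens = 17.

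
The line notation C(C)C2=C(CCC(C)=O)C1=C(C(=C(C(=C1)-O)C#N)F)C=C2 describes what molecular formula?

Heavy atoms from the SMILES: 17 C, 1 F, 1 N, 2 O.
Implicit hydrogens by atom environment:
  7 × C (aromatic): no H
  3 × C: 2 H each → 6
  3 × C (aromatic): 1 H each → 3
  2 × C: 3 H each → 6
  2 × C: no H
  1 × F: no H
  1 × N: no H
  1 × O: 1 H
  1 × O: no H
  Total hydrogens = 16.
Molecular formula: C17H16FNO2

C17H16FNO2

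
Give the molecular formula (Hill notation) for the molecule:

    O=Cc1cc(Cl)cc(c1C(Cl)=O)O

C8H4Cl2O3

Heavy atoms from the SMILES: 8 C, 2 Cl, 3 O.
Implicit hydrogens by atom environment:
  4 × C (aromatic): no H
  2 × C (aromatic): 1 H each → 2
  2 × Cl: no H
  2 × O: no H
  1 × C: 1 H
  1 × C: no H
  1 × O: 1 H
  Total hydrogens = 4.
Molecular formula: C8H4Cl2O3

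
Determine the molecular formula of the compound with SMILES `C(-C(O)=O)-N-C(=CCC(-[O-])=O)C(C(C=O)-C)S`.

C10H14NO5S-

Heavy atoms from the SMILES: 10 C, 1 N, 5 O, 1 S.
Implicit hydrogens by atom environment:
  4 × C: 1 H each → 4
  3 × C: no H
  3 × O: no H
  2 × C: 2 H each → 4
  1 × C: 3 H
  1 × N: 1 H
  1 × O: 1 H
  1 × O (charge -1): no H
  1 × S: 1 H
  Total hydrogens = 14.
Net charge -1.
Molecular formula: C10H14NO5S-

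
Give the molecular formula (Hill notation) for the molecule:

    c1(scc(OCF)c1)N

Heavy atoms from the SMILES: 5 C, 1 F, 1 N, 1 O, 1 S.
Implicit hydrogens by atom environment:
  2 × C (aromatic): 1 H each → 2
  2 × C (aromatic): no H
  1 × C: 2 H
  1 × F: no H
  1 × N: 2 H
  1 × O: no H
  1 × S (aromatic): no H
  Total hydrogens = 6.
Molecular formula: C5H6FNOS

C5H6FNOS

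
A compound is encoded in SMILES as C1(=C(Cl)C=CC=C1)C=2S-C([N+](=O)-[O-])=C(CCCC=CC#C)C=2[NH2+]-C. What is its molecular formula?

C18H18ClN2O2S+

Heavy atoms from the SMILES: 18 C, 1 Cl, 2 N, 2 O, 1 S.
Implicit hydrogens by atom environment:
  6 × C (aromatic): no H
  4 × C (aromatic): 1 H each → 4
  3 × C: 2 H each → 6
  3 × C: 1 H each → 3
  1 × C: 3 H
  1 × C: no H
  1 × Cl: no H
  1 × N (charge +1): 2 H
  1 × N (charge +1): no H
  1 × O: no H
  1 × O (charge -1): no H
  1 × S (aromatic): no H
  Total hydrogens = 18.
Net charge +1.
Molecular formula: C18H18ClN2O2S+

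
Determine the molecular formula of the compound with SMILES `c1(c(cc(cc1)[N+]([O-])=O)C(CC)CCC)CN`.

Heavy atoms from the SMILES: 13 C, 2 N, 2 O.
Implicit hydrogens by atom environment:
  4 × C: 2 H each → 8
  3 × C (aromatic): 1 H each → 3
  3 × C (aromatic): no H
  2 × C: 3 H each → 6
  1 × C: 1 H
  1 × N: 2 H
  1 × N (charge +1): no H
  1 × O: no H
  1 × O (charge -1): no H
  Total hydrogens = 20.
Molecular formula: C13H20N2O2

C13H20N2O2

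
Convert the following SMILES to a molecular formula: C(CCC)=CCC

C7H14

Heavy atoms from the SMILES: 7 C.
Implicit hydrogens by atom environment:
  3 × C: 2 H each → 6
  2 × C: 3 H each → 6
  2 × C: 1 H each → 2
  Total hydrogens = 14.
Molecular formula: C7H14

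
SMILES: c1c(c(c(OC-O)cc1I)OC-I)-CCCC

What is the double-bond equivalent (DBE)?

4

Molecular formula from the SMILES: C12H16I2O3.
DoU = (2C + 2 + N − H − X)/2 = (2·12 + 2 + 0 − 16 − 2)/2 = 8/2 = 4.
(Structurally: 1 ring(s) + 3 π bond(s) = 4.)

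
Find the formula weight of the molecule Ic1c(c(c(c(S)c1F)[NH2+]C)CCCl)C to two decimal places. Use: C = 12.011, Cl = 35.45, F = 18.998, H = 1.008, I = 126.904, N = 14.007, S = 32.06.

Molecular formula: C10H13ClFINS+.
M = 10×12.011 + 1×35.45 + 1×18.998 + 13×1.008 + 1×126.904 + 1×14.007 + 1×32.06 = 360.63 g/mol.

360.63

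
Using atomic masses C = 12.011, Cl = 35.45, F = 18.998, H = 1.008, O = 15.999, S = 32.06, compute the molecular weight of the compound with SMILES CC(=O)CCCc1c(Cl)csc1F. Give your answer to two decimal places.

220.69

Molecular formula: C9H10ClFOS.
M = 9×12.011 + 1×35.45 + 1×18.998 + 10×1.008 + 1×15.999 + 1×32.06 = 220.69 g/mol.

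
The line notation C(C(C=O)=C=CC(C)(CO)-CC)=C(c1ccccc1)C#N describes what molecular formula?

C18H19NO2

Heavy atoms from the SMILES: 18 C, 1 N, 2 O.
Implicit hydrogens by atom environment:
  5 × C (aromatic): 1 H each → 5
  5 × C: no H
  3 × C: 1 H each → 3
  2 × C: 3 H each → 6
  2 × C: 2 H each → 4
  1 × C (aromatic): no H
  1 × N: no H
  1 × O: 1 H
  1 × O: no H
  Total hydrogens = 19.
Molecular formula: C18H19NO2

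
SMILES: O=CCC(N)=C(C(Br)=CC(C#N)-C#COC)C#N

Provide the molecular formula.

Heavy atoms from the SMILES: 1 Br, 12 C, 3 N, 2 O.
Implicit hydrogens by atom environment:
  7 × C: no H
  3 × C: 1 H each → 3
  2 × N: no H
  2 × O: no H
  1 × Br: no H
  1 × C: 3 H
  1 × C: 2 H
  1 × N: 2 H
  Total hydrogens = 10.
Molecular formula: C12H10BrN3O2

C12H10BrN3O2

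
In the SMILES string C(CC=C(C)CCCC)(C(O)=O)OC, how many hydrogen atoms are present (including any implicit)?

Hydrogens are implicit in SMILES; fill each atom to its normal valence:
  4 × C: 2 H each → 8
  3 × C: 3 H each → 9
  2 × C: 1 H each → 2
  2 × C: no H
  2 × O: no H
  1 × O: 1 H
  Total hydrogens = 20.

20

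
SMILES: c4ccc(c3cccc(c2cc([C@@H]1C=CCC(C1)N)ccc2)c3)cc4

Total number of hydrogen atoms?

23

Hydrogens are implicit in SMILES; fill each atom to its normal valence:
  13 × C (aromatic): 1 H each → 13
  5 × C (aromatic): no H
  4 × C: 1 H each → 4
  2 × C: 2 H each → 4
  1 × N: 2 H
  Total hydrogens = 23.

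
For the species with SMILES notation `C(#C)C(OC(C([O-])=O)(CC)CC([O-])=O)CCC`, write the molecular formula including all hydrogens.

Heavy atoms from the SMILES: 12 C, 5 O.
Implicit hydrogens by atom environment:
  4 × C: 2 H each → 8
  4 × C: no H
  3 × O: no H
  2 × C: 3 H each → 6
  2 × C: 1 H each → 2
  2 × O (charge -1): no H
  Total hydrogens = 16.
Net charge -2.
Molecular formula: [C12H16O5]2-

[C12H16O5]2-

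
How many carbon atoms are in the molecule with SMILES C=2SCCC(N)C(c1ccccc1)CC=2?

The symbol for carbon appears 13 times in the SMILES. Lowercase c denotes aromatic carbon and counts toward C.

13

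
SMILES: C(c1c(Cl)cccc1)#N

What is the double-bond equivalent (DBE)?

Molecular formula from the SMILES: C7H4ClN.
DoU = (2C + 2 + N − H − X)/2 = (2·7 + 2 + 1 − 4 − 1)/2 = 12/2 = 6.
(Structurally: 1 ring(s) + 5 π bond(s) = 6.)

6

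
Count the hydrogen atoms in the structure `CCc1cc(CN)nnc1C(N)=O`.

12

Hydrogens are implicit in SMILES; fill each atom to its normal valence:
  3 × C (aromatic): no H
  2 × C: 2 H each → 4
  2 × N: 2 H each → 4
  2 × N (aromatic): no H
  1 × C: 3 H
  1 × C (aromatic): 1 H
  1 × C: no H
  1 × O: no H
  Total hydrogens = 12.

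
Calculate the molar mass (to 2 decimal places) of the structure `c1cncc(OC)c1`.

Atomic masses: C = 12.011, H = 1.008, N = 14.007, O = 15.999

109.13

Molecular formula: C6H7NO.
M = 6×12.011 + 7×1.008 + 1×14.007 + 1×15.999 = 109.13 g/mol.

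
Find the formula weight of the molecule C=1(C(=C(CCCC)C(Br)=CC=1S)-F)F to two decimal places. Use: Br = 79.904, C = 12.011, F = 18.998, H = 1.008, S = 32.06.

Molecular formula: C10H11BrF2S.
M = 1×79.904 + 10×12.011 + 2×18.998 + 11×1.008 + 1×32.06 = 281.16 g/mol.

281.16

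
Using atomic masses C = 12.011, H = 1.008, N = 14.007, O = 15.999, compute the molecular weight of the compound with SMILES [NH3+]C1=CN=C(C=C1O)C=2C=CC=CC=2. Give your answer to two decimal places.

Molecular formula: C11H11N2O+.
M = 11×12.011 + 11×1.008 + 2×14.007 + 1×15.999 = 187.22 g/mol.

187.22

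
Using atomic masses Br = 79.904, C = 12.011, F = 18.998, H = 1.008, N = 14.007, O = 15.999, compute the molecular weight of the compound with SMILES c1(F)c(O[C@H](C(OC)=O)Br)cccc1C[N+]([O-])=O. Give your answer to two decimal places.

Molecular formula: C10H9BrFNO5.
M = 1×79.904 + 10×12.011 + 1×18.998 + 9×1.008 + 1×14.007 + 5×15.999 = 322.09 g/mol.

322.09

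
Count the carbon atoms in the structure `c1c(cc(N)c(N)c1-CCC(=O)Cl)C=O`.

10

The symbol for carbon appears 10 times in the SMILES. Lowercase c denotes aromatic carbon and counts toward C.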